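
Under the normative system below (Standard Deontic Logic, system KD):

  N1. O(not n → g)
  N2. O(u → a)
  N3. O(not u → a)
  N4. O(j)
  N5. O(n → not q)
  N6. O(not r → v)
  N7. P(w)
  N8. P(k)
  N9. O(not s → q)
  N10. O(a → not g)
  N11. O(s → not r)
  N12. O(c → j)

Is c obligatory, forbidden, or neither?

Neither

Premise 12 is O(c → j); even if O(j) held, inferring O(c) would be affirming the consequent — invalid.
No premise or chain of K-axiom applications forces O(c), and none forces O(not c). So c is neither obligatory nor forbidden under these norms.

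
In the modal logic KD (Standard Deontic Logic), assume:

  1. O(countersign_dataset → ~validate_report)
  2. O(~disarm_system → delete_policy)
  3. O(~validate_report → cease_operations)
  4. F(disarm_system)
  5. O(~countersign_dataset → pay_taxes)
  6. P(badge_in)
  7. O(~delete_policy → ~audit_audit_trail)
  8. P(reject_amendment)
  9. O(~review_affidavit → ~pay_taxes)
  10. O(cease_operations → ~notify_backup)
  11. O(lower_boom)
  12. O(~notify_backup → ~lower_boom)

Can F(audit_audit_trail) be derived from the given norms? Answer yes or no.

No

Premise 7 is O(~delete_policy → ~audit_audit_trail), but O(~delete_policy) is not derivable from the premises, so it does not yield O(~audit_audit_trail).
No other premise forces O(~audit_audit_trail). An ideal world satisfying every premise can still have audit_audit_trail true, so F(audit_audit_trail) is not derivable.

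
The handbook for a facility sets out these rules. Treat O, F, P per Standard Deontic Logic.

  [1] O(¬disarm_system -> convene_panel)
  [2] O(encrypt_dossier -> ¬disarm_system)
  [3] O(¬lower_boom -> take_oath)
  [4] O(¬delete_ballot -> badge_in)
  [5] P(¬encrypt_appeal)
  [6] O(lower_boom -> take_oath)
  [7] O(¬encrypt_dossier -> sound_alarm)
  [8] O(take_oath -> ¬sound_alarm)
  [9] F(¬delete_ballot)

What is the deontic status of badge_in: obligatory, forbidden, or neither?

Premise 4 is O(¬delete_ballot -> badge_in), but O(¬delete_ballot) is not derivable from the premises, so it does not yield O(badge_in).
No premise or chain of K-axiom applications forces O(badge_in), and none forces O(¬badge_in). So badge_in is neither obligatory nor forbidden under these norms.

Neither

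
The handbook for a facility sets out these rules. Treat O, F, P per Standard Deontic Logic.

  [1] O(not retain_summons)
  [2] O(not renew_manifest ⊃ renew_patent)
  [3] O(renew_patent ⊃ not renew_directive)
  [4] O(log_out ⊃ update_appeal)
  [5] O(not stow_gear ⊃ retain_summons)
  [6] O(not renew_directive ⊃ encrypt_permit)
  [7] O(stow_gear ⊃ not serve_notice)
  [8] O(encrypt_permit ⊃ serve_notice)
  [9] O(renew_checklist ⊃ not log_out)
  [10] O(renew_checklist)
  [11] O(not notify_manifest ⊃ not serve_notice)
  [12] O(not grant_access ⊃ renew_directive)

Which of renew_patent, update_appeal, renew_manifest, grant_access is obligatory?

Premise 1 states O(not retain_summons) outright.
The contrapositive of premise 5 (O(not stow_gear ⊃ retain_summons)) is O(not retain_summons ⊃ stow_gear), and O(not retain_summons) is already established, so O(stow_gear).
With premise 7, O(stow_gear ⊃ not serve_notice), the K-axiom yields O(not serve_notice).
Premise 8 is O(encrypt_permit ⊃ serve_notice); contrapositively O(not serve_notice ⊃ not encrypt_permit). Since O(not serve_notice) holds, K gives O(not encrypt_permit).
Premise 6, O(not renew_directive ⊃ encrypt_permit), contraposes to O(not encrypt_permit ⊃ renew_directive); with O(not encrypt_permit) we get O(renew_directive).
Premise 3 is O(renew_patent ⊃ not renew_directive); contrapositively O(renew_directive ⊃ not renew_patent). Since O(renew_directive) holds, K gives O(not renew_patent).
The contrapositive of premise 2 (O(not renew_manifest ⊃ renew_patent)) is O(not renew_patent ⊃ renew_manifest), and O(not renew_patent) is already established, so O(renew_manifest).
So O(renew_manifest) holds — renew_manifest is obligatory. None of the other listed options is made obligatory by any chain of premises.

renew_manifest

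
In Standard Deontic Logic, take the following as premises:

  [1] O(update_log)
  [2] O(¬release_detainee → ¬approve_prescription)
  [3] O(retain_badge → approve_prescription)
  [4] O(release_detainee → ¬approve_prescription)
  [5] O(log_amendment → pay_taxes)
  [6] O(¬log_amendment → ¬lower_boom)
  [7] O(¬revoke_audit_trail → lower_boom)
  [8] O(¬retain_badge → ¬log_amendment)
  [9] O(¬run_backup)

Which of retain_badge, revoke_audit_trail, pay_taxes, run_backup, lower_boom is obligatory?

revoke_audit_trail

Premises 4 and 2 cover both cases: O(release_detainee → ¬approve_prescription) and O(¬release_detainee → ¬approve_prescription). Since release_detainee ∨ ¬release_detainee is a tautology, O(¬approve_prescription) follows.
Premise 3 is O(retain_badge → approve_prescription); contrapositively O(¬approve_prescription → ¬retain_badge). Since O(¬approve_prescription) holds, K gives O(¬retain_badge).
Applying K to premise 8 (O(¬retain_badge → ¬log_amendment)) and O(¬retain_badge) yields O(¬log_amendment).
From O(¬log_amendment) and premise 6, O(¬log_amendment → ¬lower_boom), we obtain O(¬lower_boom).
The contrapositive of premise 7 (O(¬revoke_audit_trail → lower_boom)) is O(¬lower_boom → revoke_audit_trail), and O(¬lower_boom) is already established, so O(revoke_audit_trail).
So O(revoke_audit_trail) holds — revoke_audit_trail is obligatory. None of the other listed options is made obligatory by any chain of premises.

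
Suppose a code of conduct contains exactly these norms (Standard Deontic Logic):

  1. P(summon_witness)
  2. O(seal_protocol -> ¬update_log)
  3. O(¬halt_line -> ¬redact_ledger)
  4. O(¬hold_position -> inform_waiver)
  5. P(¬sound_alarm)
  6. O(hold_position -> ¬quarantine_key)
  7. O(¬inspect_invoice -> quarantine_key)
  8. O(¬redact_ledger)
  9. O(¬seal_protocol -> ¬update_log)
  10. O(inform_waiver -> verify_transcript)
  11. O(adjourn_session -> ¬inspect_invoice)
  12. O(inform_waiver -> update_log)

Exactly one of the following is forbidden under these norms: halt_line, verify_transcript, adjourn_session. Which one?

adjourn_session

Premises 2 and 9 cover both cases: O(seal_protocol -> ¬update_log) and O(¬seal_protocol -> ¬update_log). Since seal_protocol ∨ ¬seal_protocol is a tautology, O(¬update_log) follows.
The contrapositive of premise 12 (O(inform_waiver -> update_log)) is O(¬update_log -> ¬inform_waiver), and O(¬update_log) is already established, so O(¬inform_waiver).
Premise 4 is O(¬hold_position -> inform_waiver); contrapositively O(¬inform_waiver -> hold_position). Since O(¬inform_waiver) holds, K gives O(hold_position).
With premise 6, O(hold_position -> ¬quarantine_key), the K-axiom yields O(¬quarantine_key).
Premise 7, O(¬inspect_invoice -> quarantine_key), contraposes to O(¬quarantine_key -> inspect_invoice); with O(¬quarantine_key) we get O(inspect_invoice).
Premise 11, O(adjourn_session -> ¬inspect_invoice), contraposes to O(inspect_invoice -> ¬adjourn_session); with O(inspect_invoice) we get O(¬adjourn_session).
So O(¬adjourn_session) holds, i.e. adjourn_session is forbidden. None of the other listed options is forbidden under the premises.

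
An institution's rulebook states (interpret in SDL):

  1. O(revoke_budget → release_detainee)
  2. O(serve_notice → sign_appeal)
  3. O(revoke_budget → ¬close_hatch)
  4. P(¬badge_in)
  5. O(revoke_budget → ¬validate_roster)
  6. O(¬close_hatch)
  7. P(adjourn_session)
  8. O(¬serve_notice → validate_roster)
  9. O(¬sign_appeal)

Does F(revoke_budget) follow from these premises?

Yes

From premise 9 we have O(¬sign_appeal).
The contrapositive of premise 2 (O(serve_notice → sign_appeal)) is O(¬sign_appeal → ¬serve_notice), and O(¬sign_appeal) is already established, so O(¬serve_notice).
From O(¬serve_notice) and premise 8, O(¬serve_notice → validate_roster), we obtain O(validate_roster).
Premise 5, O(revoke_budget → ¬validate_roster), contraposes to O(validate_roster → ¬revoke_budget); with O(validate_roster) we get O(¬revoke_budget).
Premises 1, 3, 4, 6, 7 do not contribute to this derivation.
So O(¬revoke_budget) holds, i.e. F(revoke_budget). The claim follows.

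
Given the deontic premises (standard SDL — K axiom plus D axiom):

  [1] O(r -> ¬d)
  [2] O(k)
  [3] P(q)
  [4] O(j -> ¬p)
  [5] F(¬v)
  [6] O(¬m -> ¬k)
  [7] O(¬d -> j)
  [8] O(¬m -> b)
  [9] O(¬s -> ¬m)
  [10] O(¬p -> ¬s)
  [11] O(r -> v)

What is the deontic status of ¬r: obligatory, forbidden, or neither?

From premise 2 we have O(k).
Premise 6, O(¬m -> ¬k), contraposes to O(k -> m); with O(k) we get O(m).
The contrapositive of premise 9 (O(¬s -> ¬m)) is O(m -> s), and O(m) is already established, so O(s).
The contrapositive of premise 10 (O(¬p -> ¬s)) is O(s -> p), and O(s) is already established, so O(p).
The contrapositive of premise 4 (O(j -> ¬p)) is O(p -> ¬j), and O(p) is already established, so O(¬j).
The contrapositive of premise 7 (O(¬d -> j)) is O(¬j -> d), and O(¬j) is already established, so O(d).
The contrapositive of premise 1 (O(r -> ¬d)) is O(d -> ¬r), and O(d) is already established, so O(¬r).
Premises 3, 5, 8, 11 do not contribute to this derivation.
Hence ¬r is obligatory.

Obligatory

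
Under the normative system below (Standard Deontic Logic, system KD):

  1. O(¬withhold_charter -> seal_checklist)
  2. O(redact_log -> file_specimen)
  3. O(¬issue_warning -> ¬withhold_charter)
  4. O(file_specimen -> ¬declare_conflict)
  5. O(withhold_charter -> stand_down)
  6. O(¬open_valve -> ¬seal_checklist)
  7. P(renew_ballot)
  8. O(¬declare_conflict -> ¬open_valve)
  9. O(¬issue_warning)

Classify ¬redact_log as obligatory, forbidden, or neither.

From premise 9 we have O(¬issue_warning).
Premise 3 is O(¬issue_warning -> ¬withhold_charter); since O(¬issue_warning), deontic closure gives O(¬withhold_charter).
Applying K to premise 1 (O(¬withhold_charter -> seal_checklist)) and O(¬withhold_charter) yields O(seal_checklist).
The contrapositive of premise 6 (O(¬open_valve -> ¬seal_checklist)) is O(seal_checklist -> open_valve), and O(seal_checklist) is already established, so O(open_valve).
Premise 8, O(¬declare_conflict -> ¬open_valve), contraposes to O(open_valve -> declare_conflict); with O(open_valve) we get O(declare_conflict).
Premise 4, O(file_specimen -> ¬declare_conflict), contraposes to O(declare_conflict -> ¬file_specimen); with O(declare_conflict) we get O(¬file_specimen).
The contrapositive of premise 2 (O(redact_log -> file_specimen)) is O(¬file_specimen -> ¬redact_log), and O(¬file_specimen) is already established, so O(¬redact_log).
Premises 5, 7 do not contribute to this derivation.
Hence ¬redact_log is obligatory.

Obligatory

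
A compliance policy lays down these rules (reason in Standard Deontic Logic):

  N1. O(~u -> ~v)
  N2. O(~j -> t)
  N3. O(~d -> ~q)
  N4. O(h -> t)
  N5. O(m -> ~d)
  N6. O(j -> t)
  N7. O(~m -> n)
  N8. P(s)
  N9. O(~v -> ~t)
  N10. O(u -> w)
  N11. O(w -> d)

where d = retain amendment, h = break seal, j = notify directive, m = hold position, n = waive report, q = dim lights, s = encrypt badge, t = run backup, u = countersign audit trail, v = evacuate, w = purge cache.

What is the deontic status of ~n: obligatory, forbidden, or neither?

Forbidden

Premises 6 and 2 cover both cases: O(j -> t) and O(~j -> t). Since j ∨ ~j is a tautology, O(t) follows.
The contrapositive of premise 9 (O(~v -> ~t)) is O(t -> v), and O(t) is already established, so O(v).
The contrapositive of premise 1 (O(~u -> ~v)) is O(v -> u), and O(v) is already established, so O(u).
From O(u) and premise 10, O(u -> w), we obtain O(w).
Premise 11 is O(w -> d); since O(w), deontic closure gives O(d).
Premise 5, O(m -> ~d), contraposes to O(d -> ~m); with O(d) we get O(~m).
With premise 7, O(~m -> n), the K-axiom yields O(n).
Premises 3, 4, 8 do not contribute to this derivation.
Thus O(n), which is F(~n): ~n is forbidden.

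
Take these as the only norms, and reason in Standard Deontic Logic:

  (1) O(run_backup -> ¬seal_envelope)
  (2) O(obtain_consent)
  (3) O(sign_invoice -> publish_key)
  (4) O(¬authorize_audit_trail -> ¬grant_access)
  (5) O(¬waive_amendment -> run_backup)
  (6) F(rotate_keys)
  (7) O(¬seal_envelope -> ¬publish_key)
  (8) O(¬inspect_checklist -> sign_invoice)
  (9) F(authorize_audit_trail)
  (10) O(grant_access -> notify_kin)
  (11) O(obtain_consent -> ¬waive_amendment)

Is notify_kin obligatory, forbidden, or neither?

Premise 10 is O(grant_access -> notify_kin), but O(grant_access) is not derivable from the premises, so it does not yield O(notify_kin).
No premise or chain of K-axiom applications forces O(notify_kin), and none forces O(¬notify_kin). So notify_kin is neither obligatory nor forbidden under these norms.

Neither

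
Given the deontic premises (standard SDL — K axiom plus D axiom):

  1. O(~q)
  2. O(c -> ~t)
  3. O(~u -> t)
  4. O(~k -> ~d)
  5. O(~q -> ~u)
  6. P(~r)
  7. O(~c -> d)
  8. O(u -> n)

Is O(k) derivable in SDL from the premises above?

From premise 1 we have O(~q).
Applying K to premise 5 (O(~q -> ~u)) and O(~q) yields O(~u).
Premise 3 is O(~u -> t); since O(~u), deontic closure gives O(t).
The contrapositive of premise 2 (O(c -> ~t)) is O(t -> ~c), and O(t) is already established, so O(~c).
Applying K to premise 7 (O(~c -> d)) and O(~c) yields O(d).
The contrapositive of premise 4 (O(~k -> ~d)) is O(d -> k), and O(d) is already established, so O(k).
Premises 6, 8 do not contribute to this derivation.
So O(k) follows.

Yes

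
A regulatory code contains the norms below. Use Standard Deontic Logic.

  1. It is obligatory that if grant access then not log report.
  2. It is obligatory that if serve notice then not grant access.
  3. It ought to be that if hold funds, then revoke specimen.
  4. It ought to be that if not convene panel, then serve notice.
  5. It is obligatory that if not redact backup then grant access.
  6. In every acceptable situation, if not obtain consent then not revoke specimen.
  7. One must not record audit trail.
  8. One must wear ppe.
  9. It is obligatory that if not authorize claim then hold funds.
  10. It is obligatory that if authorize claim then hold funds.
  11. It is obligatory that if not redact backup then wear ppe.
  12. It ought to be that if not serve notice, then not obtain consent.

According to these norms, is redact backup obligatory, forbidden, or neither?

Obligatory

By case analysis on authorize_claim: premise 10 gives O(authorize_claim → hold_funds) and premise 9 gives O(¬authorize_claim → hold_funds), so O(hold_funds) either way.
Premise 3 is O(hold_funds → revoke_specimen); since O(hold_funds), deontic closure gives O(revoke_specimen).
Premise 6 is O(¬obtain_consent → ¬revoke_specimen); contrapositively O(revoke_specimen → obtain_consent). Since O(revoke_specimen) holds, K gives O(obtain_consent).
Premise 12 is O(¬serve_notice → ¬obtain_consent); contrapositively O(obtain_consent → serve_notice). Since O(obtain_consent) holds, K gives O(serve_notice).
Premise 2 is O(serve_notice → ¬grant_access); since O(serve_notice), deontic closure gives O(¬grant_access).
Premise 5 is O(¬redact_backup → grant_access); contrapositively O(¬grant_access → redact_backup). Since O(¬grant_access) holds, K gives O(redact_backup).
Premises 1, 4, 7, 8, 11 do not contribute to this derivation.
Hence redact_backup is obligatory.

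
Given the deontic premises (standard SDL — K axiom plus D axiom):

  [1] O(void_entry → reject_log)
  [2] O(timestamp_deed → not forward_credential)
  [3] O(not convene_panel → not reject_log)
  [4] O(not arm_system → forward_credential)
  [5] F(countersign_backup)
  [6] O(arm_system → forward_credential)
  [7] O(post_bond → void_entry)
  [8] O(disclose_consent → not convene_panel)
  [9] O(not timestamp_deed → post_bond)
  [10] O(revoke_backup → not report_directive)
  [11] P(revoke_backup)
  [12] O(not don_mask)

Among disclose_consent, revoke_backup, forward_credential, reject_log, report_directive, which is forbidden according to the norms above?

disclose_consent

By case analysis on arm_system: premise 6 gives O(arm_system → forward_credential) and premise 4 gives O(not arm_system → forward_credential), so O(forward_credential) either way.
The contrapositive of premise 2 (O(timestamp_deed → not forward_credential)) is O(forward_credential → not timestamp_deed), and O(forward_credential) is already established, so O(not timestamp_deed).
Premise 9 is O(not timestamp_deed → post_bond); since O(not timestamp_deed), deontic closure gives O(post_bond).
Premise 7 is O(post_bond → void_entry); since O(post_bond), deontic closure gives O(void_entry).
With premise 1, O(void_entry → reject_log), the K-axiom yields O(reject_log).
Premise 3, O(not convene_panel → not reject_log), contraposes to O(reject_log → convene_panel); with O(reject_log) we get O(convene_panel).
Premise 8, O(disclose_consent → not convene_panel), contraposes to O(convene_panel → not disclose_consent); with O(convene_panel) we get O(not disclose_consent).
So O(not disclose_consent) holds, i.e. disclose_consent is forbidden. None of the other listed options is forbidden under the premises.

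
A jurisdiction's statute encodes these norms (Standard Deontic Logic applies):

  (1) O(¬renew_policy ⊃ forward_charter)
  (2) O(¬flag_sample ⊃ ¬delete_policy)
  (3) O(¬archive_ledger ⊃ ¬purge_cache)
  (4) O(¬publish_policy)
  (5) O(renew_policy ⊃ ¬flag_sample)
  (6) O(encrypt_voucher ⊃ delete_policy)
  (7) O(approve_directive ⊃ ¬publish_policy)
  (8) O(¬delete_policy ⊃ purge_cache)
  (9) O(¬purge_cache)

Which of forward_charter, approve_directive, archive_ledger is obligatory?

From premise 9 we have O(¬purge_cache).
Premise 8, O(¬delete_policy ⊃ purge_cache), contraposes to O(¬purge_cache ⊃ delete_policy); with O(¬purge_cache) we get O(delete_policy).
The contrapositive of premise 2 (O(¬flag_sample ⊃ ¬delete_policy)) is O(delete_policy ⊃ flag_sample), and O(delete_policy) is already established, so O(flag_sample).
The contrapositive of premise 5 (O(renew_policy ⊃ ¬flag_sample)) is O(flag_sample ⊃ ¬renew_policy), and O(flag_sample) is already established, so O(¬renew_policy).
Applying K to premise 1 (O(¬renew_policy ⊃ forward_charter)) and O(¬renew_policy) yields O(forward_charter).
So O(forward_charter) holds — forward_charter is obligatory. None of the other listed options is made obligatory by any chain of premises.

forward_charter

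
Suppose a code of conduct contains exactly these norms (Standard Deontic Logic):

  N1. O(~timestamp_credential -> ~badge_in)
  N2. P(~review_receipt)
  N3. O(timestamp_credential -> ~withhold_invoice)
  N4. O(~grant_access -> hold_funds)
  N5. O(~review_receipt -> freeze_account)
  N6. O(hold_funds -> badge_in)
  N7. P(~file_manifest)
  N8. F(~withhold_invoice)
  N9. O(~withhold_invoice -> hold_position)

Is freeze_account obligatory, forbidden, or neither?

Neither

Premise 5 is O(~review_receipt -> freeze_account), but O(~review_receipt) is not derivable from the premises (the permission P(~review_receipt) asserts only ~O(review_receipt), not O(~review_receipt)), so it does not yield O(freeze_account).
No premise or chain of K-axiom applications forces O(freeze_account), and none forces O(~freeze_account). So freeze_account is neither obligatory nor forbidden under these norms.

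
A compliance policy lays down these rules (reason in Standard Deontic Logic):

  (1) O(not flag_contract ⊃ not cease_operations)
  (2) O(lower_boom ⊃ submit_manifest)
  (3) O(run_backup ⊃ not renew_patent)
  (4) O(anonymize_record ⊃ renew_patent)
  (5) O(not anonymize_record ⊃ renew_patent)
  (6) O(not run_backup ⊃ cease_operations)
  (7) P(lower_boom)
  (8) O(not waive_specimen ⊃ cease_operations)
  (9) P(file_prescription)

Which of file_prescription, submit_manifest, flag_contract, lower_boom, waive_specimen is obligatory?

flag_contract

Premises 4 and 5 cover both cases: O(anonymize_record ⊃ renew_patent) and O(not anonymize_record ⊃ renew_patent). Since anonymize_record ∨ not anonymize_record is a tautology, O(renew_patent) follows.
The contrapositive of premise 3 (O(run_backup ⊃ not renew_patent)) is O(renew_patent ⊃ not run_backup), and O(renew_patent) is already established, so O(not run_backup).
Applying K to premise 6 (O(not run_backup ⊃ cease_operations)) and O(not run_backup) yields O(cease_operations).
Premise 1 is O(not flag_contract ⊃ not cease_operations); contrapositively O(cease_operations ⊃ flag_contract). Since O(cease_operations) holds, K gives O(flag_contract).
So O(flag_contract) holds — flag_contract is obligatory. None of the other listed options is made obligatory by any chain of premises.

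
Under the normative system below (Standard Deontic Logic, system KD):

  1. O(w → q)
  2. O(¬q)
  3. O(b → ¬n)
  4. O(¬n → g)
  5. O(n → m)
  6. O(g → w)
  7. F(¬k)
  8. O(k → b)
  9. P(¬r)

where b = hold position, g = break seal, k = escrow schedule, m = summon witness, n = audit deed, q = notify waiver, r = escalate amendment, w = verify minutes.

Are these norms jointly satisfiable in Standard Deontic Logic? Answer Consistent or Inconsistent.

F(¬k) at premise 7 means O(k).
Applying K to premise 8 (O(k → b)) and O(k) yields O(b).
With premise 3, O(b → ¬n), the K-axiom yields O(¬n).
With premise 4, O(¬n → g), the K-axiom yields O(g).
From O(g) and premise 6, O(g → w), we obtain O(w).
Premise 1 is O(w → q); since O(w), deontic closure gives O(q).
However, premise 2 gives O(¬q).
We now have both O(q) and O(¬q) — q is simultaneously obligatory and forbidden, violating the D-axiom.

Inconsistent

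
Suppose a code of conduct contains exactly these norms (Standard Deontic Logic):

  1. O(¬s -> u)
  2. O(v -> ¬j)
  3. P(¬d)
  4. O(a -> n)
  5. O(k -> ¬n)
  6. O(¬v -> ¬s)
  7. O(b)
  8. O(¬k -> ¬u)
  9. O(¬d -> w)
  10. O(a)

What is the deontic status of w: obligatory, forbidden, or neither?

Premise 9 is O(¬d -> w), but O(¬d) is not derivable from the premises (the permission P(¬d) asserts only ¬O(d), not O(¬d)), so it does not yield O(w).
No premise or chain of K-axiom applications forces O(w), and none forces O(¬w). So w is neither obligatory nor forbidden under these norms.

Neither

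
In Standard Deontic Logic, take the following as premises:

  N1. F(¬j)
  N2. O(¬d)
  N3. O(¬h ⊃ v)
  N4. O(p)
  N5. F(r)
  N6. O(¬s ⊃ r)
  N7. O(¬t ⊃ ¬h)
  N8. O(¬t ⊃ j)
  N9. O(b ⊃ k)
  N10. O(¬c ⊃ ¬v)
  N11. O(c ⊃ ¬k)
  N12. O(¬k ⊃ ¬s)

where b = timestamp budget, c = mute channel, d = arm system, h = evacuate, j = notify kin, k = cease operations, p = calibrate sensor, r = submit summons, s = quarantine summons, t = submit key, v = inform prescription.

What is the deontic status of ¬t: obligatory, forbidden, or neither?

F(r) at premise 5 means O(¬r).
The contrapositive of premise 6 (O(¬s ⊃ r)) is O(¬r ⊃ s), and O(¬r) is already established, so O(s).
Premise 12, O(¬k ⊃ ¬s), contraposes to O(s ⊃ k); with O(s) we get O(k).
Premise 11, O(c ⊃ ¬k), contraposes to O(k ⊃ ¬c); with O(k) we get O(¬c).
From O(¬c) and premise 10, O(¬c ⊃ ¬v), we obtain O(¬v).
The contrapositive of premise 3 (O(¬h ⊃ v)) is O(¬v ⊃ h), and O(¬v) is already established, so O(h).
The contrapositive of premise 7 (O(¬t ⊃ ¬h)) is O(h ⊃ t), and O(h) is already established, so O(t).
Premises 1, 2, 4, 8, 9 do not contribute to this derivation.
Thus O(t), which is F(¬t): ¬t is forbidden.

Forbidden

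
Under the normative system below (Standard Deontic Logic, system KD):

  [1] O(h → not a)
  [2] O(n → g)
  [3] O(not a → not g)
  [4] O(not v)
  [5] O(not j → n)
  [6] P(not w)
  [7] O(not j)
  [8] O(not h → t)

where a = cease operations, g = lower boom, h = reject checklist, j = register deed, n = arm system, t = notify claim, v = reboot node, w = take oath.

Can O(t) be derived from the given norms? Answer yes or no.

Premise 7 states O(not j) outright.
From O(not j) and premise 5, O(not j → n), we obtain O(n).
With premise 2, O(n → g), the K-axiom yields O(g).
Premise 3 is O(not a → not g); contrapositively O(g → a). Since O(g) holds, K gives O(a).
Premise 1 is O(h → not a); contrapositively O(a → not h). Since O(a) holds, K gives O(not h).
With premise 8, O(not h → t), the K-axiom yields O(t).
Premises 4, 6 do not contribute to this derivation.
So O(t) follows.

Yes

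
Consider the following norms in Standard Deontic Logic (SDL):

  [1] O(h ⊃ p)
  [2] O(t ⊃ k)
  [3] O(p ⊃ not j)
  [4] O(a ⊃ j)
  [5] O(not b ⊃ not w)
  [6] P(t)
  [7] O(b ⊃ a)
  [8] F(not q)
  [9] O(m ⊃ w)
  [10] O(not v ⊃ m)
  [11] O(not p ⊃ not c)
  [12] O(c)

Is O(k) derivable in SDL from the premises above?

No

Premise 2 is O(t ⊃ k), but O(t) is not derivable from the premises (the permission P(t) asserts only not O(not t), not O(t)), so it does not yield O(k).
No other premise forces O(k). An ideal world satisfying every premise can still have k false, so O(k) is not derivable.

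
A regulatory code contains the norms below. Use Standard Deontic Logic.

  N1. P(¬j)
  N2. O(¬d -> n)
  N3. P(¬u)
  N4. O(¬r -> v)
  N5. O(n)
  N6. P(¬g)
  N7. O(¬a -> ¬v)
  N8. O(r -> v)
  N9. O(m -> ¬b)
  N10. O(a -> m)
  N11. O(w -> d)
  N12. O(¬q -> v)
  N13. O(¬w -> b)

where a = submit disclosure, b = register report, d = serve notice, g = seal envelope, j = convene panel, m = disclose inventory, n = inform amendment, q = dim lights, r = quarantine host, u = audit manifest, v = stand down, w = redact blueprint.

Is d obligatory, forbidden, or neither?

Premises 4 and 8 cover both cases: O(¬r -> v) and O(r -> v). Since ¬r ∨ r is a tautology, O(v) follows.
The contrapositive of premise 7 (O(¬a -> ¬v)) is O(v -> a), and O(v) is already established, so O(a).
Applying K to premise 10 (O(a -> m)) and O(a) yields O(m).
Applying K to premise 9 (O(m -> ¬b)) and O(m) yields O(¬b).
Premise 13 is O(¬w -> b); contrapositively O(¬b -> w). Since O(¬b) holds, K gives O(w).
Applying K to premise 11 (O(w -> d)) and O(w) yields O(d).
Premises 1, 2, 3, 5, 6, 12 do not contribute to this derivation.
Hence d is obligatory.

Obligatory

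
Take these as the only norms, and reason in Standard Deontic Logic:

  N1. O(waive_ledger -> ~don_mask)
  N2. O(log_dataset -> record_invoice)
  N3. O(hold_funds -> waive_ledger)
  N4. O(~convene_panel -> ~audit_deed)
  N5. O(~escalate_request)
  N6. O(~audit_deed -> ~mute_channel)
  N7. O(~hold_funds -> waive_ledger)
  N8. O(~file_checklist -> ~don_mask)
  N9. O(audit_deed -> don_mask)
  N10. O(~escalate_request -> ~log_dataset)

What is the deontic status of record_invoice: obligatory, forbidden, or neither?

Neither

Premise 2 is O(log_dataset -> record_invoice), but O(log_dataset) is not derivable from the premises, so it does not yield O(record_invoice).
No premise or chain of K-axiom applications forces O(record_invoice), and none forces O(~record_invoice). So record_invoice is neither obligatory nor forbidden under these norms.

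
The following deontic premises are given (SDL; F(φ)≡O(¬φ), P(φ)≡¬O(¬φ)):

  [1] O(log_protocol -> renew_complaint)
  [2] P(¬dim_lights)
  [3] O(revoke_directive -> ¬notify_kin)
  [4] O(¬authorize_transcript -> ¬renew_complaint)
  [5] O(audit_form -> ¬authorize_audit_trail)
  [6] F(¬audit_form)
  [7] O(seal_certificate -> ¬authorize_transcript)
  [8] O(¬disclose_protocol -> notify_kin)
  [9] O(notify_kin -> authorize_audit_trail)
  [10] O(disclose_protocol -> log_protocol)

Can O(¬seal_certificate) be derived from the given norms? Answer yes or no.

Yes

Premise 6, F(¬audit_form), is equivalent to O(audit_form).
Premise 5 is O(audit_form -> ¬authorize_audit_trail); since O(audit_form), deontic closure gives O(¬authorize_audit_trail).
Premise 9, O(notify_kin -> authorize_audit_trail), contraposes to O(¬authorize_audit_trail -> ¬notify_kin); with O(¬authorize_audit_trail) we get O(¬notify_kin).
The contrapositive of premise 8 (O(¬disclose_protocol -> notify_kin)) is O(¬notify_kin -> disclose_protocol), and O(¬notify_kin) is already established, so O(disclose_protocol).
With premise 10, O(disclose_protocol -> log_protocol), the K-axiom yields O(log_protocol).
With premise 1, O(log_protocol -> renew_complaint), the K-axiom yields O(renew_complaint).
Premise 4 is O(¬authorize_transcript -> ¬renew_complaint); contrapositively O(renew_complaint -> authorize_transcript). Since O(renew_complaint) holds, K gives O(authorize_transcript).
Premise 7 is O(seal_certificate -> ¬authorize_transcript); contrapositively O(authorize_transcript -> ¬seal_certificate). Since O(authorize_transcript) holds, K gives O(¬seal_certificate).
Premises 2, 3 do not contribute to this derivation.
So O(¬seal_certificate) follows.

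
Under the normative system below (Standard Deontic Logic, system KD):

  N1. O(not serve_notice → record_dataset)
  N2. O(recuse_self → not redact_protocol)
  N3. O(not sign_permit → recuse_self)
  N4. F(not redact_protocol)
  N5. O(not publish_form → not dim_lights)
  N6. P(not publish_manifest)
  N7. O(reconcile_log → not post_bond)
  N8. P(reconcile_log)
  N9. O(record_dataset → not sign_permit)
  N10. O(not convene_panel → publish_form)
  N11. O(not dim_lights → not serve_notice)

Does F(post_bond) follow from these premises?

Premise 7 is O(reconcile_log → not post_bond), but O(reconcile_log) is not derivable from the premises (the permission P(reconcile_log) asserts only not O(not reconcile_log), not O(reconcile_log)), so it does not yield O(not post_bond).
No other premise forces O(not post_bond). An ideal world satisfying every premise can still have post_bond true, so F(post_bond) is not derivable.

No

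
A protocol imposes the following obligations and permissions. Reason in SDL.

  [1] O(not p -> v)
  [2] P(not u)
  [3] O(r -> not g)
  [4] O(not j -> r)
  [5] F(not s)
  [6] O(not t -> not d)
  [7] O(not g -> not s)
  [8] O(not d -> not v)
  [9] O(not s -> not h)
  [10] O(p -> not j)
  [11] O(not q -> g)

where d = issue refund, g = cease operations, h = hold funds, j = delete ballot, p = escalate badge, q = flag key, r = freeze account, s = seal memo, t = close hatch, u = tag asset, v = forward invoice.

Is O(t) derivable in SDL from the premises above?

Premise 5 is F(not s), i.e. O(s).
The contrapositive of premise 7 (O(not g -> not s)) is O(s -> g), and O(s) is already established, so O(g).
Premise 3, O(r -> not g), contraposes to O(g -> not r); with O(g) we get O(not r).
Premise 4, O(not j -> r), contraposes to O(not r -> j); with O(not r) we get O(j).
Premise 10, O(p -> not j), contraposes to O(j -> not p); with O(j) we get O(not p).
Applying K to premise 1 (O(not p -> v)) and O(not p) yields O(v).
Premise 8, O(not d -> not v), contraposes to O(v -> d); with O(v) we get O(d).
Premise 6, O(not t -> not d), contraposes to O(d -> t); with O(d) we get O(t).
Premises 2, 9, 11 do not contribute to this derivation.
So O(t) follows.

Yes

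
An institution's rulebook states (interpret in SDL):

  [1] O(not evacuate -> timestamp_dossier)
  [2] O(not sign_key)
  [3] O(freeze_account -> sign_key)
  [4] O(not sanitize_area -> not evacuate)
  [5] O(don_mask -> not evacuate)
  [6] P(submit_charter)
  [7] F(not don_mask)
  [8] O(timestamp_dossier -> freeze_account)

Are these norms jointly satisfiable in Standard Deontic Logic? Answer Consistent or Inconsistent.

Premise 7 is F(not don_mask), i.e. O(don_mask).
From O(don_mask) and premise 5, O(don_mask -> not evacuate), we obtain O(not evacuate).
Applying K to premise 1 (O(not evacuate -> timestamp_dossier)) and O(not evacuate) yields O(timestamp_dossier).
Applying K to premise 8 (O(timestamp_dossier -> freeze_account)) and O(timestamp_dossier) yields O(freeze_account).
With premise 3, O(freeze_account -> sign_key), the K-axiom yields O(sign_key).
Yet premise 2 states O(not sign_key).
We now have both O(sign_key) and O(not sign_key) — sign_key is simultaneously obligatory and forbidden, violating the D-axiom.

Inconsistent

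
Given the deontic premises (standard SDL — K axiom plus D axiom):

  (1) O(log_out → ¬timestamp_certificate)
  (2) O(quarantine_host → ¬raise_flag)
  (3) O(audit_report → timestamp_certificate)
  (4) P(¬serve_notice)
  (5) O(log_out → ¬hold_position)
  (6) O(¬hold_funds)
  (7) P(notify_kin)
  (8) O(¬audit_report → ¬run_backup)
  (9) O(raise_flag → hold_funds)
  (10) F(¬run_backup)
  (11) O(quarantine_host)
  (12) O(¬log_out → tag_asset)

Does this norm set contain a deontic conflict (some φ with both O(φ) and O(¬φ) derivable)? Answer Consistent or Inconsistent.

Premise 9 is O(raise_flag → hold_funds), but O(raise_flag) is not derivable from the premises, so it does not yield O(hold_funds).
So O(hold_funds) is not derivable, and the apparent clash with O(¬hold_funds) does not arise.
A world satisfying every obligation exists (e.g. audit_report=true, hold_funds=false, hold_position=false, log_out=false, notify_kin=false, quarantine_host=true, raise_flag=false, run_backup=true, serve_notice=false, tag_asset=true, timestamp_certificate=true); no atom is both obligatory and forbidden, so the set is consistent.

Consistent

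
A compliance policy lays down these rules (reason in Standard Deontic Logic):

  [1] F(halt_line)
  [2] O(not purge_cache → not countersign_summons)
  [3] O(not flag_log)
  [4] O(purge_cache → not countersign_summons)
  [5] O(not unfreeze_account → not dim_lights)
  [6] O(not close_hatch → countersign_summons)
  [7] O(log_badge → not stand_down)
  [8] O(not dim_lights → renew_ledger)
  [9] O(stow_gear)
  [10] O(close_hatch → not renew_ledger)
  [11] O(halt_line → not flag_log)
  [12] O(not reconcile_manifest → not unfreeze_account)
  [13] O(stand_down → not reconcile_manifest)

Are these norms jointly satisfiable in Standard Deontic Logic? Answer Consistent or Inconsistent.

Consistent

Premise 11 is O(halt_line → not flag_log); even if O(not flag_log) held, inferring O(halt_line) would be affirming the consequent — invalid.
So O(halt_line) is not derivable, and the apparent clash with O(not halt_line) does not arise.
A world satisfying every obligation exists (e.g. close_hatch=true, countersign_summons=false, dim_lights=true, flag_log=false, halt_line=false, log_badge=false, purge_cache=false, reconcile_manifest=true, renew_ledger=false, stand_down=false, stow_gear=true, unfreeze_account=true); no atom is both obligatory and forbidden, so the set is consistent.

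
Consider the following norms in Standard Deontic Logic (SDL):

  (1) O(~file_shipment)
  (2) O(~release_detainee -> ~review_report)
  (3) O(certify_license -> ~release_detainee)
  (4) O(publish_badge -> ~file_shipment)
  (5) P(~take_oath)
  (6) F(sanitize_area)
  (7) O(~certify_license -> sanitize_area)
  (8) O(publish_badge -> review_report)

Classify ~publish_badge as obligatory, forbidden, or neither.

Premise 6, F(sanitize_area), is equivalent to O(~sanitize_area).
The contrapositive of premise 7 (O(~certify_license -> sanitize_area)) is O(~sanitize_area -> certify_license), and O(~sanitize_area) is already established, so O(certify_license).
With premise 3, O(certify_license -> ~release_detainee), the K-axiom yields O(~release_detainee).
Premise 2 is O(~release_detainee -> ~review_report); since O(~release_detainee), deontic closure gives O(~review_report).
The contrapositive of premise 8 (O(publish_badge -> review_report)) is O(~review_report -> ~publish_badge), and O(~review_report) is already established, so O(~publish_badge).
Premises 1, 4, 5 do not contribute to this derivation.
Hence ~publish_badge is obligatory.

Obligatory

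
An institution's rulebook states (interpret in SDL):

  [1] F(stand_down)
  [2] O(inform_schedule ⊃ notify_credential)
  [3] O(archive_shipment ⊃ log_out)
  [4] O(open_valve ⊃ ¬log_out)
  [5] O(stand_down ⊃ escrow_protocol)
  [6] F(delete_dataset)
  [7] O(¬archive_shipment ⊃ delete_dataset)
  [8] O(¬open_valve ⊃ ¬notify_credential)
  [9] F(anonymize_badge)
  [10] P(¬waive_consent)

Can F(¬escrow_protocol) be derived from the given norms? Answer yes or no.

Premise 5 is O(stand_down ⊃ escrow_protocol), but O(stand_down) is not derivable from the premises, so it does not yield O(escrow_protocol).
No other premise forces O(escrow_protocol). An ideal world satisfying every premise can still have ¬escrow_protocol true, so F(¬escrow_protocol) is not derivable.

No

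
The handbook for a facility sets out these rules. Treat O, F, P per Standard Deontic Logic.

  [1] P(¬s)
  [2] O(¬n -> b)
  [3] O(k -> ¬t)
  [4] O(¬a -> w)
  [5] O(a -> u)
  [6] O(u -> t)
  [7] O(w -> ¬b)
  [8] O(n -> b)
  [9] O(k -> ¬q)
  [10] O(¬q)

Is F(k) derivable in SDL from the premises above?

By case analysis on ¬n: premise 2 gives O(¬n -> b) and premise 8 gives O(n -> b), so O(b) either way.
Premise 7 is O(w -> ¬b); contrapositively O(b -> ¬w). Since O(b) holds, K gives O(¬w).
The contrapositive of premise 4 (O(¬a -> w)) is O(¬w -> a), and O(¬w) is already established, so O(a).
Applying K to premise 5 (O(a -> u)) and O(a) yields O(u).
Applying K to premise 6 (O(u -> t)) and O(u) yields O(t).
The contrapositive of premise 3 (O(k -> ¬t)) is O(t -> ¬k), and O(t) is already established, so O(¬k).
Premises 1, 9, 10 do not contribute to this derivation.
So O(¬k) holds, i.e. F(k). The claim follows.

Yes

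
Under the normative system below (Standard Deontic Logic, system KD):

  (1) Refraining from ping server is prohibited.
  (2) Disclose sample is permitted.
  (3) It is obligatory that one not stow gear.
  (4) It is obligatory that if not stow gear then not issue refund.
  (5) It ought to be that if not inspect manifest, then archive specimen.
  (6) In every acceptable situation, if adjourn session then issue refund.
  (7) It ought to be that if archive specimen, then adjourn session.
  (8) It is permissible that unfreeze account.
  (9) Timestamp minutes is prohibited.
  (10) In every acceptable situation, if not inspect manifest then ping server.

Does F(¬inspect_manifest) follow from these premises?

Yes

From premise 3 we have O(¬stow_gear).
With premise 4, O(¬stow_gear → ¬issue_refund), the K-axiom yields O(¬issue_refund).
The contrapositive of premise 6 (O(adjourn_session → issue_refund)) is O(¬issue_refund → ¬adjourn_session), and O(¬issue_refund) is already established, so O(¬adjourn_session).
The contrapositive of premise 7 (O(archive_specimen → adjourn_session)) is O(¬adjourn_session → ¬archive_specimen), and O(¬adjourn_session) is already established, so O(¬archive_specimen).
The contrapositive of premise 5 (O(¬inspect_manifest → archive_specimen)) is O(¬archive_specimen → inspect_manifest), and O(¬archive_specimen) is already established, so O(inspect_manifest).
Premises 1, 2, 8, 9, 10 do not contribute to this derivation.
So O(inspect_manifest) holds, i.e. F(¬inspect_manifest). The claim follows.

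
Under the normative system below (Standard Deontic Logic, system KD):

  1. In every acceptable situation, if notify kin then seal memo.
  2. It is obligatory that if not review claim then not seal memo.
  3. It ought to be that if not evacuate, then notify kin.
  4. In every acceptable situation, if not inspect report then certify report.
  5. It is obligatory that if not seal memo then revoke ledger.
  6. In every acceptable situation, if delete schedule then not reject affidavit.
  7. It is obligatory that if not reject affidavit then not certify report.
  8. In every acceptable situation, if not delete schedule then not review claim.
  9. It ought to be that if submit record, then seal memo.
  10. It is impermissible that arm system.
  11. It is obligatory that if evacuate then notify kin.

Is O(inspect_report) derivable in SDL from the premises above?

By case analysis on ¬evacuate: premise 3 gives O(¬evacuate → notify_kin) and premise 11 gives O(evacuate → notify_kin), so O(notify_kin) either way.
With premise 1, O(notify_kin → seal_memo), the K-axiom yields O(seal_memo).
The contrapositive of premise 2 (O(¬review_claim → ¬seal_memo)) is O(seal_memo → review_claim), and O(seal_memo) is already established, so O(review_claim).
Premise 8 is O(¬delete_schedule → ¬review_claim); contrapositively O(review_claim → delete_schedule). Since O(review_claim) holds, K gives O(delete_schedule).
From O(delete_schedule) and premise 6, O(delete_schedule → ¬reject_affidavit), we obtain O(¬reject_affidavit).
Premise 7 is O(¬reject_affidavit → ¬certify_report); since O(¬reject_affidavit), deontic closure gives O(¬certify_report).
Premise 4 is O(¬inspect_report → certify_report); contrapositively O(¬certify_report → inspect_report). Since O(¬certify_report) holds, K gives O(inspect_report).
Premises 5, 9, 10 do not contribute to this derivation.
So O(inspect_report) follows.

Yes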